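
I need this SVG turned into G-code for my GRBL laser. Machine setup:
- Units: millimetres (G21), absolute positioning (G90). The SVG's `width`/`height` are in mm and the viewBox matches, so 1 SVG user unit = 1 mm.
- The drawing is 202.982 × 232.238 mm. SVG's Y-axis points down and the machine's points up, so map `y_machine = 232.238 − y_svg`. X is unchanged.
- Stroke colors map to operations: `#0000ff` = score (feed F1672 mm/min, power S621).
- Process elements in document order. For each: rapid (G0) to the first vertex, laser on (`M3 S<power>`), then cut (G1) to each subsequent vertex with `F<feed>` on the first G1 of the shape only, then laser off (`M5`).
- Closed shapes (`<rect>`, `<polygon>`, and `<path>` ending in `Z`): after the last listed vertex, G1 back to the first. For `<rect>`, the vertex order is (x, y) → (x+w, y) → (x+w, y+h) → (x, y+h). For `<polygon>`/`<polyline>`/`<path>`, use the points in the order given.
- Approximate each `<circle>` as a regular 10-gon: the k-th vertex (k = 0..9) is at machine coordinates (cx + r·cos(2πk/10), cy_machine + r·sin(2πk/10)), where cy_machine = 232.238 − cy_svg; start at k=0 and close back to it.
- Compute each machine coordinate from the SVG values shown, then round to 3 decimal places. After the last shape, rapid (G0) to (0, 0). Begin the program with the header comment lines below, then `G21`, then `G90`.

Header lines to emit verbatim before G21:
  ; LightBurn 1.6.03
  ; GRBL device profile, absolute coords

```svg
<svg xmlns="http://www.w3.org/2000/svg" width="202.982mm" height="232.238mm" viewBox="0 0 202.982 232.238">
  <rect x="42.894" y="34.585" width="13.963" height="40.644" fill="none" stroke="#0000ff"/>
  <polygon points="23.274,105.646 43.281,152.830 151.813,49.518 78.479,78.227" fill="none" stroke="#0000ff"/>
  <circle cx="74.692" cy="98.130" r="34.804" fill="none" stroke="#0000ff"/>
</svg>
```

viewBox `0 0 202.982 232.238` with mm width/height → 1 unit = 1 mm. Flip: y_m = 232.238 − y_svg.

**Shape 1** — `<rect>` rectangle, stroke `#0000ff` → score (S621, F1672). Machine vertices: (42.894,197.653) → (56.857,197.653) → (56.857,157.009) → (42.894,157.009) → (42.894,197.653). Closed: final G1 returns to the first vertex.

**Shape 2** — `<polygon>` closed polygon, stroke `#0000ff` → score (S621, F1672). Machine vertices: (23.274,126.592) → (43.281,79.408) → (151.813,182.720) → (78.479,154.011) → (23.274,126.592). Closed: final G1 returns to the first vertex.

**Shape 3** — `<circle>` circle, stroke `#0000ff` → score (S621, F1672). Machine vertices: (109.496,134.108) → (102.849,154.565) → (85.447,167.209) → (63.937,167.209) → (46.535,154.565) → (39.888,134.108) → (46.535,113.651) → (63.937,101.007) → (85.447,101.007) → (102.849,113.651) → (109.496,134.108). Closed: final G1 returns to the first vertex.

; LightBurn 1.6.03
; GRBL device profile, absolute coords
G21
G90
G0 X42.894 Y197.653
M3 S621
G1 X56.857 Y197.653 F1672
G1 X56.857 Y157.009
G1 X42.894 Y157.009
G1 X42.894 Y197.653
M5
G0 X23.274 Y126.592
M3 S621
G1 X43.281 Y79.408 F1672
G1 X151.813 Y182.720
G1 X78.479 Y154.011
G1 X23.274 Y126.592
M5
G0 X109.496 Y134.108
M3 S621
G1 X102.849 Y154.565 F1672
G1 X85.447 Y167.209
G1 X63.937 Y167.209
G1 X46.535 Y154.565
G1 X39.888 Y134.108
G1 X46.535 Y113.651
G1 X63.937 Y101.007
G1 X85.447 Y101.007
G1 X102.849 Y113.651
G1 X109.496 Y134.108
M5
G0 X0.000 Y0.000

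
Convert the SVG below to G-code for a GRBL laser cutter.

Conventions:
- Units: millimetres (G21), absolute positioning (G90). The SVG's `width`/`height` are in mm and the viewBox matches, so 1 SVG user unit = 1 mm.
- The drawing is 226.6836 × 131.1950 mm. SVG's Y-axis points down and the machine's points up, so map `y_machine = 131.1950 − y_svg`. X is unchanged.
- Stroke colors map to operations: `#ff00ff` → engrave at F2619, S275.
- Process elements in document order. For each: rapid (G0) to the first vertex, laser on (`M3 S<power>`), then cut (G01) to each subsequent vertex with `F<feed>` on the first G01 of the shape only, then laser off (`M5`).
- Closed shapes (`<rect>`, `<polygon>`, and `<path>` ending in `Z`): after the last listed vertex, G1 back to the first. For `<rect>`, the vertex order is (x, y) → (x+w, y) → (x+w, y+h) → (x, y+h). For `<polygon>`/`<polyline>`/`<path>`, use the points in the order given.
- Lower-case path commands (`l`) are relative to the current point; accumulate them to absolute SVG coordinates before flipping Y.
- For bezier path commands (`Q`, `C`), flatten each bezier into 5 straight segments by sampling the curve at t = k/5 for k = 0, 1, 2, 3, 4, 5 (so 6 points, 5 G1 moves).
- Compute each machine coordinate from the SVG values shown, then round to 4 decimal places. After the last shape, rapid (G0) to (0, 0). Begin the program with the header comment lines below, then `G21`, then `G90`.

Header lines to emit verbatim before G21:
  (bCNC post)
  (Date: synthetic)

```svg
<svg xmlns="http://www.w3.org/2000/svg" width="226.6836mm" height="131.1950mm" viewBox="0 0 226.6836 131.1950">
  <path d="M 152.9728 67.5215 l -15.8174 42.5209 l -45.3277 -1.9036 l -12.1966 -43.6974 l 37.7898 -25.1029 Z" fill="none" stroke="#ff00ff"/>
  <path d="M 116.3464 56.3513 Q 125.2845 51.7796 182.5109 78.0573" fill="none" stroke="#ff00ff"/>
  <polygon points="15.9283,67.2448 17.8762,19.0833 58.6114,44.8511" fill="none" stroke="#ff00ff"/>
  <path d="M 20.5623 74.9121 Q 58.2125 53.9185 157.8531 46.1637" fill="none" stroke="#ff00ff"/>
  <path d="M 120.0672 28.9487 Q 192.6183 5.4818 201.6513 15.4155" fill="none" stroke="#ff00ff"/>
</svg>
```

1 u = 1 mm; y_m = 131.1950 − y.

[1] `<path>` regular polygon, #ff00ff→engrave S275 F2619: (152.9728,63.6735) → (137.1554,21.1526) → (91.8277,23.0562) → (79.6311,66.7536) → (117.4209,91.8565) → (152.9728,63.6735) (closed)

[2] `<path>` quadratic bezier, #ff00ff→engrave S275 F2619: (116.3464,74.8437) → (121.8532,75.4384) → (131.2230,73.5652) → (144.4559,69.2240) → (161.5519,62.4148) → (182.5109,53.1377)

[3] `<polygon>` regular polygon, #ff00ff→engrave S275 F2619: (15.9283,63.9502) → (17.8762,112.1117) → (58.6114,86.3439) → (15.9283,63.9502) (closed)

[4] `<path>` quadratic bezier, #ff00ff→engrave S275 F2619: (20.5623,56.2829) → (38.1020,64.1508) → (60.6009,70.9596) → (88.0591,76.7093) → (120.4765,81.3998) → (157.8531,85.0313)

[5] `<path>` quadratic bezier, #ff00ff→engrave S275 F2619: (120.0672,102.2463) → (146.5469,110.2970) → (167.9452,115.6757) → (184.2620,118.3824) → (195.4974,118.4170) → (201.6513,115.7795)

(bCNC post)
(Date: synthetic)
G21
G90
G0 X152.9728 Y63.6735
M3 S275
G01 X137.1554 Y21.1526 F2619
G01 X91.8277 Y23.0562
G01 X79.6311 Y66.7536
G01 X117.4209 Y91.8565
G01 X152.9728 Y63.6735
M5
G0 X116.3464 Y74.8437
M3 S275
G01 X121.8532 Y75.4384 F2619
G01 X131.2230 Y73.5652
G01 X144.4559 Y69.2240
G01 X161.5519 Y62.4148
G01 X182.5109 Y53.1377
M5
G0 X15.9283 Y63.9502
M3 S275
G01 X17.8762 Y112.1117 F2619
G01 X58.6114 Y86.3439
G01 X15.9283 Y63.9502
M5
G0 X20.5623 Y56.2829
M3 S275
G01 X38.1020 Y64.1508 F2619
G01 X60.6009 Y70.9596
G01 X88.0591 Y76.7093
G01 X120.4765 Y81.3998
G01 X157.8531 Y85.0313
M5
G0 X120.0672 Y102.2463
M3 S275
G01 X146.5469 Y110.2970 F2619
G01 X167.9452 Y115.6757
G01 X184.2620 Y118.3824
G01 X195.4974 Y118.4170
G01 X201.6513 Y115.7795
M5
G0 X0.0000 Y0.0000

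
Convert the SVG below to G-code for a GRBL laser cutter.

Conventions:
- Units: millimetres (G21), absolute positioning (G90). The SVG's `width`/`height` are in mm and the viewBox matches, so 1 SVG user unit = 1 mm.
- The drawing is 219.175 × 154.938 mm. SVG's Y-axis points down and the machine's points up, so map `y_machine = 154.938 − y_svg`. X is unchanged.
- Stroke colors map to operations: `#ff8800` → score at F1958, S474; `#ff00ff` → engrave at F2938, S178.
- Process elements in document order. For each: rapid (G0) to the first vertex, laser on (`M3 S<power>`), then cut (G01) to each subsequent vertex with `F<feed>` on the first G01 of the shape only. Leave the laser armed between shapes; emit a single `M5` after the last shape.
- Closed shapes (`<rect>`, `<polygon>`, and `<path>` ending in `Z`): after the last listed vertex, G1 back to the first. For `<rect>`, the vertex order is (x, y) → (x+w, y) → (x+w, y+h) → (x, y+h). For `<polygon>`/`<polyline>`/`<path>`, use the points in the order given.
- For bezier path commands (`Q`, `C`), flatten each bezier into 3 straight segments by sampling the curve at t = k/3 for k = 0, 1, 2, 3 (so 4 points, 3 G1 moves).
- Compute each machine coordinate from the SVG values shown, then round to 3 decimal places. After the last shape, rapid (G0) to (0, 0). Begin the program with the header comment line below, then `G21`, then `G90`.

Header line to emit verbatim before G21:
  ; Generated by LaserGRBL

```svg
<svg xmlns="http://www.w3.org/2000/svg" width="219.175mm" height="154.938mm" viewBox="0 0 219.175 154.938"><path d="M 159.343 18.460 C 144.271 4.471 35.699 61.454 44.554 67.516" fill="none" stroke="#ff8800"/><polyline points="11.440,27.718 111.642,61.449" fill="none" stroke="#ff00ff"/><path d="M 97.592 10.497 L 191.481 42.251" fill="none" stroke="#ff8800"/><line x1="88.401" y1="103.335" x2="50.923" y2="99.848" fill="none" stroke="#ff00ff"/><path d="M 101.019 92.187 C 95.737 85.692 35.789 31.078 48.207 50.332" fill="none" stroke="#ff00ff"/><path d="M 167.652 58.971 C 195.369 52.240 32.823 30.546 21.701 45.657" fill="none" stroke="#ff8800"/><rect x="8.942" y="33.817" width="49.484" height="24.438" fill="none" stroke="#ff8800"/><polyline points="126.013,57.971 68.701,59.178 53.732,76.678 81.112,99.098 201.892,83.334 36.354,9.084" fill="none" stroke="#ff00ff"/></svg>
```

; Generated by LaserGRBL
G21
G90
G0 X159.343 Y136.478
M3 S474
G01 X120.916 Y131.324 F1958
G01 X67.029 Y105.943
G01 X44.554 Y87.422
G0 X11.440 Y127.220
M3 S178
G01 X111.642 Y93.489 F2938
G0 X97.592 Y144.441
M3 S474
G01 X191.481 Y112.687 F1958
G0 X88.401 Y51.603
M3 S178
G01 X50.923 Y55.090 F2938
G0 X101.019 Y62.751
M3 S178
G01 X82.220 Y80.768 F2938
G01 X55.206 Y103.755
G01 X48.207 Y104.606
G0 X167.652 Y95.967
M3 S474
G01 X144.603 Y105.768 F1958
G01 X70.643 Y114.041
G01 X21.701 Y109.281
G0 X8.942 Y121.121
M3 S474
G01 X58.426 Y121.121 F1958
G01 X58.426 Y96.683
G01 X8.942 Y96.683
G01 X8.942 Y121.121
G0 X126.013 Y96.967
M3 S178
G01 X68.701 Y95.760 F2938
G01 X53.732 Y78.260
G01 X81.112 Y55.840
G01 X201.892 Y71.604
G01 X36.354 Y145.854
M5
G0 X0.000 Y0.000

1 u = 1 mm; y_m = 154.938 − y.

[1] `<path>` cubic bezier, #ff8800→score S474 F1958: (159.343,136.478) → (120.916,131.324) → (67.029,105.943) → (44.554,87.422)

[2] `<polyline>` line segment, #ff00ff→engrave S178 F2938: (11.440,127.220) → (111.642,93.489)

[3] `<path>` line segment, #ff8800→score S474 F1958: (97.592,144.441) → (191.481,112.687)

[4] `<line>` line segment, #ff00ff→engrave S178 F2938: (88.401,51.603) → (50.923,55.090)

[5] `<path>` cubic bezier, #ff00ff→engrave S178 F2938: (101.019,62.751) → (82.220,80.768) → (55.206,103.755) → (48.207,104.606)

[6] `<path>` cubic bezier, #ff8800→score S474 F1958: (167.652,95.967) → (144.603,105.768) → (70.643,114.041) → (21.701,109.281)

[7] `<rect>` rectangle, #ff8800→score S474 F1958: (8.942,121.121) → (58.426,121.121) → (58.426,96.683) → (8.942,96.683) → (8.942,121.121) (closed)

[8] `<polyline>` open polyline, #ff00ff→engrave S178 F2938: (126.013,96.967) → (68.701,95.760) → (53.732,78.260) → (81.112,55.840) → (201.892,71.604) → (36.354,145.854)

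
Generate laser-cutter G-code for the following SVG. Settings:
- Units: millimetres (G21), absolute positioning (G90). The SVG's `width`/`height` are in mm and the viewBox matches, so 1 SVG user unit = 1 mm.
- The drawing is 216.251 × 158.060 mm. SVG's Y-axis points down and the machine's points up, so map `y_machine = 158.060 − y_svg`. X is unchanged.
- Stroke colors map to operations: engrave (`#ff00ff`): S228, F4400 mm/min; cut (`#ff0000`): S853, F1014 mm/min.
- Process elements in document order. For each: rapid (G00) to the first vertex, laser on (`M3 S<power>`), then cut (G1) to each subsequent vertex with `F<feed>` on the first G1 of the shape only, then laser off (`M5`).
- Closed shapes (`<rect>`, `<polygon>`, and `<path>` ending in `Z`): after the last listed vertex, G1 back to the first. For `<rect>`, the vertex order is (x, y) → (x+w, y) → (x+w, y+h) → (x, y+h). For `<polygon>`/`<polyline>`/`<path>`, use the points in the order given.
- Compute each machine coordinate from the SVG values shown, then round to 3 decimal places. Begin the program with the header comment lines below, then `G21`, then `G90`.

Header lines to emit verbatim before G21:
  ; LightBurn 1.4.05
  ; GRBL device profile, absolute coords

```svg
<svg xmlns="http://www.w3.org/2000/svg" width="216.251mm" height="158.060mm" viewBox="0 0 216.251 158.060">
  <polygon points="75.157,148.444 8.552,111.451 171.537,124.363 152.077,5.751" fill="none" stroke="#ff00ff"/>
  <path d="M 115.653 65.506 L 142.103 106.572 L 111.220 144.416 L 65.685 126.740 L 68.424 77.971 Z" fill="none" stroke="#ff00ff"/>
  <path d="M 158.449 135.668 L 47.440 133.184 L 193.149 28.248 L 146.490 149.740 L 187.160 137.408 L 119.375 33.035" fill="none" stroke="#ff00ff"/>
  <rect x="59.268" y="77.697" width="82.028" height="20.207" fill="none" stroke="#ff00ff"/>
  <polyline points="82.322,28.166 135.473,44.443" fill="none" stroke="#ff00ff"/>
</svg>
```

Since the viewBox matches the mm dimensions, user units are millimetres directly. The only transform is the Y-flip y_m = 158.060 − y_svg.

Shape 1 is a closed polygon drawn with `<polygon>`. Its stroke #ff00ff means engrave at S228, F4400. After flipping Y the toolpath is (75.157,9.616) → (8.552,46.609) → (171.537,33.697) → (152.077,152.309) → (75.157,9.616), returning to the start.

Shape 2 is a regular polygon drawn with `<path>`. Its stroke #ff00ff means engrave at S228, F4400. After flipping Y the toolpath is (115.653,92.554) → (142.103,51.488) → (111.220,13.644) → (65.685,31.320) → (68.424,80.089) → (115.653,92.554), returning to the start.

Shape 3 is a open polyline drawn with `<path>`. Its stroke #ff00ff means engrave at S228, F4400. After flipping Y the toolpath is (158.449,22.392) → (47.440,24.876) → (193.149,129.812) → (146.490,8.320) → (187.160,20.652) → (119.375,125.025).

Shape 4 is a rectangle drawn with `<rect>`. Its stroke #ff00ff means engrave at S228, F4400. After flipping Y the toolpath is (59.268,80.363) → (141.296,80.363) → (141.296,60.156) → (59.268,60.156) → (59.268,80.363), returning to the start.

Shape 5 is a line segment drawn with `<polyline>`. Its stroke #ff00ff means engrave at S228, F4400. After flipping Y the toolpath is (82.322,129.894) → (135.473,113.617).

; LightBurn 1.4.05
; GRBL device profile, absolute coords
G21
G90
G00 X75.157 Y9.616
M3 S228
G1 X8.552 Y46.609 F4400
G1 X171.537 Y33.697
G1 X152.077 Y152.309
G1 X75.157 Y9.616
M5
G00 X115.653 Y92.554
M3 S228
G1 X142.103 Y51.488 F4400
G1 X111.220 Y13.644
G1 X65.685 Y31.320
G1 X68.424 Y80.089
G1 X115.653 Y92.554
M5
G00 X158.449 Y22.392
M3 S228
G1 X47.440 Y24.876 F4400
G1 X193.149 Y129.812
G1 X146.490 Y8.320
G1 X187.160 Y20.652
G1 X119.375 Y125.025
M5
G00 X59.268 Y80.363
M3 S228
G1 X141.296 Y80.363 F4400
G1 X141.296 Y60.156
G1 X59.268 Y60.156
G1 X59.268 Y80.363
M5
G00 X82.322 Y129.894
M3 S228
G1 X135.473 Y113.617 F4400
M5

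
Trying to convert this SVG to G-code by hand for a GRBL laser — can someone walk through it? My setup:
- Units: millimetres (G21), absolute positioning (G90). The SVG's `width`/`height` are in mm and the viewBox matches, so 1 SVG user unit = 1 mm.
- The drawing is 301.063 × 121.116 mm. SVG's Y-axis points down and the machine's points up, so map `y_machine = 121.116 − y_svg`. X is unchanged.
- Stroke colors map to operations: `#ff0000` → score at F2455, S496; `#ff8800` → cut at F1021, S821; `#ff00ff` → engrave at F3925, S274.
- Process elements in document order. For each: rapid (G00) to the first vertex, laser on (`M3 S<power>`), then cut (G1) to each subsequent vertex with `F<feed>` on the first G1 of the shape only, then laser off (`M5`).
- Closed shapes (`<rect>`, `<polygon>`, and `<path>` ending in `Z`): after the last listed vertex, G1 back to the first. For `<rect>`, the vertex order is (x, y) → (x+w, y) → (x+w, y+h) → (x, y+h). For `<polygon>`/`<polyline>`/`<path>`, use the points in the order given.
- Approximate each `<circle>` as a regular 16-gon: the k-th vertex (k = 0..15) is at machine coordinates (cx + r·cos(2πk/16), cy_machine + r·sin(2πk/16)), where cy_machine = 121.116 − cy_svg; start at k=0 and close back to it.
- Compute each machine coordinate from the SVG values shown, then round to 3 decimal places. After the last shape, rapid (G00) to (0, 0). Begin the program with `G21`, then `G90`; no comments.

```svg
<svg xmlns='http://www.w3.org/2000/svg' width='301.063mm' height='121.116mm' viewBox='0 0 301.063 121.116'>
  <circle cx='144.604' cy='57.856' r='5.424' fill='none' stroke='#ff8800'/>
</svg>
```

Since the viewBox matches the mm dimensions, user units are millimetres directly. The only transform is the Y-flip y_m = 121.116 − y_svg.

Shape 1 is a circle drawn with `<circle>`. Its stroke #ff8800 means cut at S821, F1021. After flipping Y the toolpath is (150.028,63.260) → (149.615,65.336) → (148.439,67.095) → (146.680,68.271) → (144.604,68.684) → (142.528,68.271) → (140.769,67.095) → (139.593,65.336) → (139.180,63.260) → (139.593,61.184) → (140.769,59.425) → (142.528,58.249) → (144.604,57.836) → (146.680,58.249) → (148.439,59.425) → (149.615,61.184) → (150.028,63.260), returning to the start.

G21
G90
G00 X150.028 Y63.260
M3 S821
G1 X149.615 Y65.336 F1021
G1 X148.439 Y67.095
G1 X146.680 Y68.271
G1 X144.604 Y68.684
G1 X142.528 Y68.271
G1 X140.769 Y67.095
G1 X139.593 Y65.336
G1 X139.180 Y63.260
G1 X139.593 Y61.184
G1 X140.769 Y59.425
G1 X142.528 Y58.249
G1 X144.604 Y57.836
G1 X146.680 Y58.249
G1 X148.439 Y59.425
G1 X149.615 Y61.184
G1 X150.028 Y63.260
M5
G00 X0.000 Y0.000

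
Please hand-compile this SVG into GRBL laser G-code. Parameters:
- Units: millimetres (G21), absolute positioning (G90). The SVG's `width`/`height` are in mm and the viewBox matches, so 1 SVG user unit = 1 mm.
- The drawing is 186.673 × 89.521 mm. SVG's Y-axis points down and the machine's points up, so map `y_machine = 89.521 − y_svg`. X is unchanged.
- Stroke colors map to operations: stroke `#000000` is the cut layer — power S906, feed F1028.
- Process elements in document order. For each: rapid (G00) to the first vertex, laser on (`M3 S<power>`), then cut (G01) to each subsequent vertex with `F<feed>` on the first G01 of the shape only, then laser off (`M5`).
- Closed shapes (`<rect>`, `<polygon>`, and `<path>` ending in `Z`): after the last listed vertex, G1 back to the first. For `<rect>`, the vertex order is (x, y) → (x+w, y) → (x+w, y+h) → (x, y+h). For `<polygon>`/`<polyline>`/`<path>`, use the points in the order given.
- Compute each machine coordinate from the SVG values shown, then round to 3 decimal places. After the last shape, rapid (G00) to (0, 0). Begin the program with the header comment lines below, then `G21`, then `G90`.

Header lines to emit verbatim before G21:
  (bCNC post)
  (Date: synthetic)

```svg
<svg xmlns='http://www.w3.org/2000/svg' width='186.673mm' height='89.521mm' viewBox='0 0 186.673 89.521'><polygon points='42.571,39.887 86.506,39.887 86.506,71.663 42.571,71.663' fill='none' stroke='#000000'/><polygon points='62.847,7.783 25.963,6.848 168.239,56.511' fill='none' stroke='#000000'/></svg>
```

(bCNC post)
(Date: synthetic)
G21
G90
G00 X42.571 Y49.634
M3 S906
G01 X86.506 Y49.634 F1028
G01 X86.506 Y17.858
G01 X42.571 Y17.858
G01 X42.571 Y49.634
M5
G00 X62.847 Y81.738
M3 S906
G01 X25.963 Y82.673 F1028
G01 X168.239 Y33.010
G01 X62.847 Y81.738
M5
G00 X0.000 Y0.000

1 u = 1 mm; y_m = 89.521 − y.

[1] `<polygon>` rectangle, #000000→cut S906 F1028: (42.571,49.634) → (86.506,49.634) → (86.506,17.858) → (42.571,17.858) → (42.571,49.634) (closed)

[2] `<polygon>` closed polygon, #000000→cut S906 F1028: (62.847,81.738) → (25.963,82.673) → (168.239,33.010) → (62.847,81.738) (closed)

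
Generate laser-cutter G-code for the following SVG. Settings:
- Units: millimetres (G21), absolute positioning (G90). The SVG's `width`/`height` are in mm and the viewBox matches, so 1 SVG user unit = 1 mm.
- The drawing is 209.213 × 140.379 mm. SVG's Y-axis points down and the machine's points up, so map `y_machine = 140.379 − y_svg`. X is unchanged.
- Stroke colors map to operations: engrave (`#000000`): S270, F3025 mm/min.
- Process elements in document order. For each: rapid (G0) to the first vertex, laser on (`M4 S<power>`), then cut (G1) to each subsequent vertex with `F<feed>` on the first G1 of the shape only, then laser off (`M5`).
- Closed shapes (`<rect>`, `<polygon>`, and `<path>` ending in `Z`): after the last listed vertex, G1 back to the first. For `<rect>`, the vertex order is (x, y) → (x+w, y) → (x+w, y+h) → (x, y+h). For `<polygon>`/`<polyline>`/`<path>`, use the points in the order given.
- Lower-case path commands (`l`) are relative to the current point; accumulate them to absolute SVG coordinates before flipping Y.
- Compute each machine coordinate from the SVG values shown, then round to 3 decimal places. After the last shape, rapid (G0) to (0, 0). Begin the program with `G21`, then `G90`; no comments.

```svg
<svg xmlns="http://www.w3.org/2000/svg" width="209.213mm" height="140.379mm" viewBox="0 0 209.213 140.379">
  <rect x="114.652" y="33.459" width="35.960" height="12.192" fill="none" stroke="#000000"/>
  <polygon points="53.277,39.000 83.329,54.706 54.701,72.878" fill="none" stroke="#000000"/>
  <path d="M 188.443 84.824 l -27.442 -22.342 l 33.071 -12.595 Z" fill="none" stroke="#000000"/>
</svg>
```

Since the viewBox matches the mm dimensions, user units are millimetres directly. The only transform is the Y-flip y_m = 140.379 − y_svg.

Shape 1 is a rectangle drawn with `<rect>`. Its stroke #000000 means engrave at S270, F3025. After flipping Y the toolpath is (114.652,106.920) → (150.612,106.920) → (150.612,94.728) → (114.652,94.728) → (114.652,106.920), returning to the start.

Shape 2 is a regular polygon drawn with `<polygon>`. Its stroke #000000 means engrave at S270, F3025. After flipping Y the toolpath is (53.277,101.379) → (83.329,85.673) → (54.701,67.501) → (53.277,101.379), returning to the start.

Shape 3 is a regular polygon drawn with `<path>`. Its stroke #000000 means engrave at S270, F3025. After flipping Y the toolpath is (188.443,55.555) → (161.001,77.897) → (194.072,90.492) → (188.443,55.555), returning to the start.

G21
G90
G0 X114.652 Y106.920
M4 S270
G1 X150.612 Y106.920 F3025
G1 X150.612 Y94.728
G1 X114.652 Y94.728
G1 X114.652 Y106.920
M5
G0 X53.277 Y101.379
M4 S270
G1 X83.329 Y85.673 F3025
G1 X54.701 Y67.501
G1 X53.277 Y101.379
M5
G0 X188.443 Y55.555
M4 S270
G1 X161.001 Y77.897 F3025
G1 X194.072 Y90.492
G1 X188.443 Y55.555
M5
G0 X0.000 Y0.000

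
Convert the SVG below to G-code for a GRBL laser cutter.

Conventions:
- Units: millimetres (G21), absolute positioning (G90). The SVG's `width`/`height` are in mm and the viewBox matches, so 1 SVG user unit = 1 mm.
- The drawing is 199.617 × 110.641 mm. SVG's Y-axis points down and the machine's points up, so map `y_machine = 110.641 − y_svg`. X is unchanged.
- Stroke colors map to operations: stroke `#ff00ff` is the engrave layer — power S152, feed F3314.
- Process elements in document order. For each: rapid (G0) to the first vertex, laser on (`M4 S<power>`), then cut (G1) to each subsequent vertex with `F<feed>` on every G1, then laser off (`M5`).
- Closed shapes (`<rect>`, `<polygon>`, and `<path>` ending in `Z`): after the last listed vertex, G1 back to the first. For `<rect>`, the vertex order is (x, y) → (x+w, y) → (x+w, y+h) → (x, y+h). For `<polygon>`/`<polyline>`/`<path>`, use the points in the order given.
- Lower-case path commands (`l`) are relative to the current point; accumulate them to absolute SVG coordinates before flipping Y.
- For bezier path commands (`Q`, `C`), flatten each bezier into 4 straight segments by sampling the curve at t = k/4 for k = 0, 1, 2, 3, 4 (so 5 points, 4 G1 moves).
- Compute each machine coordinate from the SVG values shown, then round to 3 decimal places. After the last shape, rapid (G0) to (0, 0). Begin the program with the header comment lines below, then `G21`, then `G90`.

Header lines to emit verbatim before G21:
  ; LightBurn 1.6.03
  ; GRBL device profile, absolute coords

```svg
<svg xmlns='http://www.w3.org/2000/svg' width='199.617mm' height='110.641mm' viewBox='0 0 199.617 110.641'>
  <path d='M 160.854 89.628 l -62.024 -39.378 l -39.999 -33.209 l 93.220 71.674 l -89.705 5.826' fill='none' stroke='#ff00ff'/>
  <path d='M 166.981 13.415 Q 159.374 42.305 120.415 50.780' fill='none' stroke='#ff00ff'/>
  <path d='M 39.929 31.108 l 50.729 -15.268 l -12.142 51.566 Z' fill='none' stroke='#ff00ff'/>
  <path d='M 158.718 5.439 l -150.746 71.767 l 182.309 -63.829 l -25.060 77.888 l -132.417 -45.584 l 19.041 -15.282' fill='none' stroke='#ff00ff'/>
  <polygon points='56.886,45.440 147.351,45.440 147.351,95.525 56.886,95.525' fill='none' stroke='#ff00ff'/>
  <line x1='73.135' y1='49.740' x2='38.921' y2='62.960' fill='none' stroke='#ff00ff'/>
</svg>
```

; LightBurn 1.6.03
; GRBL device profile, absolute coords
G21
G90
G0 X160.854 Y21.013
M4 S152
G1 X98.830 Y60.391 F3314
G1 X58.831 Y93.600 F3314
G1 X152.051 Y21.926 F3314
G1 X62.346 Y16.100 F3314
M5
G0 X166.981 Y97.226
M4 S152
G1 X161.218 Y84.057 F3314
G1 X151.536 Y73.440 F3314
G1 X137.935 Y65.374 F3314
G1 X120.415 Y59.861 F3314
M5
G0 X39.929 Y79.533
M4 S152
G1 X90.658 Y94.801 F3314
G1 X78.516 Y43.235 F3314
G1 X39.929 Y79.533 F3314
M5
G0 X158.718 Y105.202
M4 S152
G1 X7.972 Y33.435 F3314
G1 X190.281 Y97.264 F3314
G1 X165.221 Y19.376 F3314
G1 X32.804 Y64.960 F3314
G1 X51.845 Y80.242 F3314
M5
G0 X56.886 Y65.201
M4 S152
G1 X147.351 Y65.201 F3314
G1 X147.351 Y15.116 F3314
G1 X56.886 Y15.116 F3314
G1 X56.886 Y65.201 F3314
M5
G0 X73.135 Y60.901
M4 S152
G1 X38.921 Y47.681 F3314
M5
G0 X0.000 Y0.000

1 u = 1 mm; y_m = 110.641 − y.

[1] `<path>` open polyline, #ff00ff→engrave S152 F3314: (160.854,21.013) → (98.830,60.391) → (58.831,93.600) → (152.051,21.926) → (62.346,16.100)

[2] `<path>` quadratic bezier, #ff00ff→engrave S152 F3314: (166.981,97.226) → (161.218,84.057) → (151.536,73.440) → (137.935,65.374) → (120.415,59.861)

[3] `<path>` regular polygon, #ff00ff→engrave S152 F3314: (39.929,79.533) → (90.658,94.801) → (78.516,43.235) → (39.929,79.533) (closed)

[4] `<path>` open polyline, #ff00ff→engrave S152 F3314: (158.718,105.202) → (7.972,33.435) → (190.281,97.264) → (165.221,19.376) → (32.804,64.960) → (51.845,80.242)

[5] `<polygon>` rectangle, #ff00ff→engrave S152 F3314: (56.886,65.201) → (147.351,65.201) → (147.351,15.116) → (56.886,15.116) → (56.886,65.201) (closed)

[6] `<line>` line segment, #ff00ff→engrave S152 F3314: (73.135,60.901) → (38.921,47.681)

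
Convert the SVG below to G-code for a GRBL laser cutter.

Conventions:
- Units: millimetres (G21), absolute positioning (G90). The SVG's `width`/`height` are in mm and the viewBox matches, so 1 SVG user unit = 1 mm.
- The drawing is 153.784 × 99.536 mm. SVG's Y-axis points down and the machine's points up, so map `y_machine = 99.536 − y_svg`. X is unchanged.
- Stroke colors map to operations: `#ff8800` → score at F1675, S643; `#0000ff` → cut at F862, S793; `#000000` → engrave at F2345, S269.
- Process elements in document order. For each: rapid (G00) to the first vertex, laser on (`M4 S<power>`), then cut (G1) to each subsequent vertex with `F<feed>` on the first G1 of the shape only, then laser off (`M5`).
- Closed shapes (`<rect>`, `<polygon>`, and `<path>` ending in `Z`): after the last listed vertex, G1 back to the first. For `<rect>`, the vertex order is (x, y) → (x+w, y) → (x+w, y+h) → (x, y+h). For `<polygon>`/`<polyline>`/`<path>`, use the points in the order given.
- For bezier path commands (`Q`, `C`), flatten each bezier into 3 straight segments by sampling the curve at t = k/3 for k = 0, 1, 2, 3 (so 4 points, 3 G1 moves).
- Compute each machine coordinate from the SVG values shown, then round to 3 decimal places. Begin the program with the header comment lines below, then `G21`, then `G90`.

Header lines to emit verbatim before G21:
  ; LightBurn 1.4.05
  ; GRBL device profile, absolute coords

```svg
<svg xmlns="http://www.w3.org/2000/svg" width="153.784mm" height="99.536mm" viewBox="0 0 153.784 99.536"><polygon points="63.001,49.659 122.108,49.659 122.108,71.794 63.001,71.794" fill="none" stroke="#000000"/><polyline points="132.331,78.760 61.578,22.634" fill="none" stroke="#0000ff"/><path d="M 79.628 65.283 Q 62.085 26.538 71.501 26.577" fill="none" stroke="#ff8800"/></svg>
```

1 u = 1 mm; y_m = 99.536 − y.

[1] `<polygon>` rectangle, #000000→engrave S269 F2345: (63.001,49.877) → (122.108,49.877) → (122.108,27.742) → (63.001,27.742) → (63.001,49.877) (closed)

[2] `<polyline>` line segment, #0000ff→cut S793 F862: (132.331,20.776) → (61.578,76.902)

[3] `<path>` quadratic bezier, #ff8800→score S643 F1675: (79.628,34.253) → (70.928,55.774) → (68.219,68.676) → (71.501,72.959)

; LightBurn 1.4.05
; GRBL device profile, absolute coords
G21
G90
G00 X63.001 Y49.877
M4 S269
G1 X122.108 Y49.877 F2345
G1 X122.108 Y27.742
G1 X63.001 Y27.742
G1 X63.001 Y49.877
M5
G00 X132.331 Y20.776
M4 S793
G1 X61.578 Y76.902 F862
M5
G00 X79.628 Y34.253
M4 S643
G1 X70.928 Y55.774 F1675
G1 X68.219 Y68.676
G1 X71.501 Y72.959
M5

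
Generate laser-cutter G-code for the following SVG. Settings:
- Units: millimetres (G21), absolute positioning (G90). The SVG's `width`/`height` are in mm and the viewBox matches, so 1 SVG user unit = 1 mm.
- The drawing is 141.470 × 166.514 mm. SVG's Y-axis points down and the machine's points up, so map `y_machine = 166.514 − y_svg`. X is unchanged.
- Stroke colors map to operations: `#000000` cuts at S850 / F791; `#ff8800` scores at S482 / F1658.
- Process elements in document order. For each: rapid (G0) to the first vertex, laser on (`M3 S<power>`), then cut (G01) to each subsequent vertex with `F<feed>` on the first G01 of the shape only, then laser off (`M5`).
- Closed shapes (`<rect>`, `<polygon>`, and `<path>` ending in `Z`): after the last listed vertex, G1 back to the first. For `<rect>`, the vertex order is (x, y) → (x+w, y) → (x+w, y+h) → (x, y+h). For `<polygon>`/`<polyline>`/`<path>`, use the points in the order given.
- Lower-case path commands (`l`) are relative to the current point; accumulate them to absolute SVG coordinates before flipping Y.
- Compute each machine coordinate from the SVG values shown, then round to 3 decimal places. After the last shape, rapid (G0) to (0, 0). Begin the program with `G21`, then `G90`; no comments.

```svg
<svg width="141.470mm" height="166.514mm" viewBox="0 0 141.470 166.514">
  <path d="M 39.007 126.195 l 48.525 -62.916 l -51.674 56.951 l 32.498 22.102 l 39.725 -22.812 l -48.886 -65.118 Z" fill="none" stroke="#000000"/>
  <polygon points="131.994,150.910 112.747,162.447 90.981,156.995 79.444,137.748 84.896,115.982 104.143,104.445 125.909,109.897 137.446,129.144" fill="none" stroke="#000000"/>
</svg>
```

Since the viewBox matches the mm dimensions, user units are millimetres directly. The only transform is the Y-flip y_m = 166.514 − y_svg.

Shape 1 is a closed polygon drawn with `<path>`. Its stroke #000000 means cut at S850, F791. After flipping Y the toolpath is (39.007,40.319) → (87.532,103.235) → (35.858,46.284) → (68.356,24.182) → (108.081,46.994) → (59.195,112.112) → (39.007,40.319), returning to the start.

Shape 2 is a regular polygon drawn with `<polygon>`. Its stroke #000000 means cut at S850, F791. After flipping Y the toolpath is (131.994,15.604) → (112.747,4.067) → (90.981,9.519) → (79.444,28.766) → (84.896,50.532) → (104.143,62.069) → (125.909,56.617) → (137.446,37.370) → (131.994,15.604), returning to the start.

G21
G90
G0 X39.007 Y40.319
M3 S850
G01 X87.532 Y103.235 F791
G01 X35.858 Y46.284
G01 X68.356 Y24.182
G01 X108.081 Y46.994
G01 X59.195 Y112.112
G01 X39.007 Y40.319
M5
G0 X131.994 Y15.604
M3 S850
G01 X112.747 Y4.067 F791
G01 X90.981 Y9.519
G01 X79.444 Y28.766
G01 X84.896 Y50.532
G01 X104.143 Y62.069
G01 X125.909 Y56.617
G01 X137.446 Y37.370
G01 X131.994 Y15.604
M5
G0 X0.000 Y0.000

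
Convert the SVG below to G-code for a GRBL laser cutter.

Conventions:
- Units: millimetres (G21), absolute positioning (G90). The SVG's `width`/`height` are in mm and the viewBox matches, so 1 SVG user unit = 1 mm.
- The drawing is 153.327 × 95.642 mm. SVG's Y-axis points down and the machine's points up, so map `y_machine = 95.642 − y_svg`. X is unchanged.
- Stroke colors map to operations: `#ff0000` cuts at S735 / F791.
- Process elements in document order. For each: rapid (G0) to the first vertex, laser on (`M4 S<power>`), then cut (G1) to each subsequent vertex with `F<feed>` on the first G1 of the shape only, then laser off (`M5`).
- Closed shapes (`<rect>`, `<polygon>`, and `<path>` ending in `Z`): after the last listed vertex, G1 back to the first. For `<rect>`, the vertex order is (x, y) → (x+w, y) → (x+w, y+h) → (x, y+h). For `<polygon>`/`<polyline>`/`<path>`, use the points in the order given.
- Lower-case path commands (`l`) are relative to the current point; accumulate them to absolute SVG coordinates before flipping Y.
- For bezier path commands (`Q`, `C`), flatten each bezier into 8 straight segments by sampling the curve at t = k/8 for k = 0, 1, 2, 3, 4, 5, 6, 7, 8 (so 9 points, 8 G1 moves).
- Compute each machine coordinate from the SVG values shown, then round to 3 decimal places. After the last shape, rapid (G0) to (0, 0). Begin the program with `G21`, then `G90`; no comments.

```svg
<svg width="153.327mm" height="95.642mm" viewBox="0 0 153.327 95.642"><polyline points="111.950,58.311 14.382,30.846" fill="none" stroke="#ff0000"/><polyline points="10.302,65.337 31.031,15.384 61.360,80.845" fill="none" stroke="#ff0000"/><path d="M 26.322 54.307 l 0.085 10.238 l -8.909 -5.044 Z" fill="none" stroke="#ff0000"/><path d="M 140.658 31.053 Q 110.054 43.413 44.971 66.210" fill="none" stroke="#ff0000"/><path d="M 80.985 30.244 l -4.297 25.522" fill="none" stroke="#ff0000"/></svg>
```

G21
G90
G0 X111.950 Y37.331
M4 S735
G1 X14.382 Y64.796 F791
M5
G0 X10.302 Y30.305
M4 S735
G1 X31.031 Y80.258 F791
G1 X61.360 Y14.797
M5
G0 X26.322 Y41.335
M4 S735
G1 X26.407 Y31.097 F791
G1 X17.498 Y36.141
G1 X26.322 Y41.335
M5
G0 X140.658 Y64.589
M4 S735
G1 X132.468 Y61.336 F791
G1 X123.201 Y57.757
G1 X112.856 Y53.851
G1 X101.434 Y49.620
G1 X88.935 Y45.062
G1 X75.358 Y40.178
G1 X60.703 Y34.968
G1 X44.971 Y29.432
M5
G0 X80.985 Y65.398
M4 S735
G1 X76.688 Y39.876 F791
M5
G0 X0.000 Y0.000

viewBox `0 0 153.327 95.642` with mm width/height → 1 unit = 1 mm. Flip: y_m = 95.642 − y_svg.

**Shape 1** — `<polyline>` line segment, stroke `#ff0000` → cut (S735, F791). Machine vertices: (111.950,37.331) → (14.382,64.796). Open path.

**Shape 2** — `<polyline>` open polyline, stroke `#ff0000` → cut (S735, F791). Machine vertices: (10.302,30.305) → (31.031,80.258) → (61.360,14.797). Open path.

**Shape 3** — `<path>` regular polygon, stroke `#ff0000` → cut (S735, F791). Machine vertices: (26.322,41.335) → (26.407,31.097) → (17.498,36.141) → (26.322,41.335). Closed: final G1 returns to the first vertex.

**Shape 4** — `<path>` quadratic bezier, stroke `#ff0000` → cut (S735, F791). Control points (SVG): P0=(140.658,31.053), P1=(110.054,43.413), P2=(44.971,66.210); sampled at t=k/8. Machine vertices: (140.658,64.589) → (132.468,61.336) → (123.201,57.757) → (112.856,53.851) → (101.434,49.620) → (88.935,45.062) → (75.358,40.178) → (60.703,34.968) → (44.971,29.432). Open path.

**Shape 5** — `<path>` line segment, stroke `#ff0000` → cut (S735, F791). Machine vertices: (80.985,65.398) → (76.688,39.876). Open path.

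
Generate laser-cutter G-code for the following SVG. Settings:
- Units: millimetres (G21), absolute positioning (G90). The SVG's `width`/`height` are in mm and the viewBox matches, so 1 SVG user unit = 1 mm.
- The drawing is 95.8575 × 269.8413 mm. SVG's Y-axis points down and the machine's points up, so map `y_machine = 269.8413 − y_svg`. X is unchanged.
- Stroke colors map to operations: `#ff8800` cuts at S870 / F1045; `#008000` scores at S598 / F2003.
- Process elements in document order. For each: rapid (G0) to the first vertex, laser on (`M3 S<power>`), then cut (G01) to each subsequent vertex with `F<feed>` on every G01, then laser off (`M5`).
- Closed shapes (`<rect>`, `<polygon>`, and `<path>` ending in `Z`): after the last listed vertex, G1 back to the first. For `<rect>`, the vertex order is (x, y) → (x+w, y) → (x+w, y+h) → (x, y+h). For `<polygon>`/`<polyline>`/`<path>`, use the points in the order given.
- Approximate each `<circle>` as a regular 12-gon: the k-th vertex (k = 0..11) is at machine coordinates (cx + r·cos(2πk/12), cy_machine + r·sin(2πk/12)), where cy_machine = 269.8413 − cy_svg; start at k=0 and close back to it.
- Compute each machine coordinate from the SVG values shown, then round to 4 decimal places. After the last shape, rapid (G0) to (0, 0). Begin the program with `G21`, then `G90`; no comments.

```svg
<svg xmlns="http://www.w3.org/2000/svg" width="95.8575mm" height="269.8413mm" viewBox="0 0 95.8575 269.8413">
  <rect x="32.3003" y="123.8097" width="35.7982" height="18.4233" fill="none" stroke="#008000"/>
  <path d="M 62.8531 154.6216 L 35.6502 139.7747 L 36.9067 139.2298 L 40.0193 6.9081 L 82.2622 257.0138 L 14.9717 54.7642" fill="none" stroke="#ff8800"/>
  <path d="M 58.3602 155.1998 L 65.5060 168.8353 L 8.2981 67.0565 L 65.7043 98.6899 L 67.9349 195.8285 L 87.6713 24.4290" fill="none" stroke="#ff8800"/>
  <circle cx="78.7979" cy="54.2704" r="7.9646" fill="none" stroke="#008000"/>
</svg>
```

viewBox `0 0 95.8575 269.8413` with mm width/height → 1 unit = 1 mm. Flip: y_m = 269.8413 − y_svg.

**Shape 1** — `<rect>` rectangle, stroke `#008000` → score (S598, F2003). Machine vertices: (32.3003,146.0316) → (68.0985,146.0316) → (68.0985,127.6083) → (32.3003,127.6083) → (32.3003,146.0316). Closed: final G1 returns to the first vertex.

**Shape 2** — `<path>` open polyline, stroke `#ff8800` → cut (S870, F1045). Machine vertices: (62.8531,115.2197) → (35.6502,130.0666) → (36.9067,130.6115) → (40.0193,262.9332) → (82.2622,12.8275) → (14.9717,215.0771). Open path.

**Shape 3** — `<path>` open polyline, stroke `#ff8800` → cut (S870, F1045). Machine vertices: (58.3602,114.6415) → (65.5060,101.0060) → (8.2981,202.7848) → (65.7043,171.1514) → (67.9349,74.0128) → (87.6713,245.4123). Open path.

**Shape 4** — `<circle>` circle, stroke `#008000` → score (S598, F2003). Machine vertices: (86.7625,215.5709) → (85.6954,219.5532) → (82.7802,222.4684) → (78.7979,223.5355) → (74.8156,222.4684) → (71.9004,219.5532) → (70.8333,215.5709) → (71.9004,211.5886) → (74.8156,208.6734) → (78.7979,207.6063) → (82.7802,208.6734) → (85.6954,211.5886) → (86.7625,215.5709). Closed: final G1 returns to the first vertex.

G21
G90
G0 X32.3003 Y146.0316
M3 S598
G01 X68.0985 Y146.0316 F2003
G01 X68.0985 Y127.6083 F2003
G01 X32.3003 Y127.6083 F2003
G01 X32.3003 Y146.0316 F2003
M5
G0 X62.8531 Y115.2197
M3 S870
G01 X35.6502 Y130.0666 F1045
G01 X36.9067 Y130.6115 F1045
G01 X40.0193 Y262.9332 F1045
G01 X82.2622 Y12.8275 F1045
G01 X14.9717 Y215.0771 F1045
M5
G0 X58.3602 Y114.6415
M3 S870
G01 X65.5060 Y101.0060 F1045
G01 X8.2981 Y202.7848 F1045
G01 X65.7043 Y171.1514 F1045
G01 X67.9349 Y74.0128 F1045
G01 X87.6713 Y245.4123 F1045
M5
G0 X86.7625 Y215.5709
M3 S598
G01 X85.6954 Y219.5532 F2003
G01 X82.7802 Y222.4684 F2003
G01 X78.7979 Y223.5355 F2003
G01 X74.8156 Y222.4684 F2003
G01 X71.9004 Y219.5532 F2003
G01 X70.8333 Y215.5709 F2003
G01 X71.9004 Y211.5886 F2003
G01 X74.8156 Y208.6734 F2003
G01 X78.7979 Y207.6063 F2003
G01 X82.7802 Y208.6734 F2003
G01 X85.6954 Y211.5886 F2003
G01 X86.7625 Y215.5709 F2003
M5
G0 X0.0000 Y0.0000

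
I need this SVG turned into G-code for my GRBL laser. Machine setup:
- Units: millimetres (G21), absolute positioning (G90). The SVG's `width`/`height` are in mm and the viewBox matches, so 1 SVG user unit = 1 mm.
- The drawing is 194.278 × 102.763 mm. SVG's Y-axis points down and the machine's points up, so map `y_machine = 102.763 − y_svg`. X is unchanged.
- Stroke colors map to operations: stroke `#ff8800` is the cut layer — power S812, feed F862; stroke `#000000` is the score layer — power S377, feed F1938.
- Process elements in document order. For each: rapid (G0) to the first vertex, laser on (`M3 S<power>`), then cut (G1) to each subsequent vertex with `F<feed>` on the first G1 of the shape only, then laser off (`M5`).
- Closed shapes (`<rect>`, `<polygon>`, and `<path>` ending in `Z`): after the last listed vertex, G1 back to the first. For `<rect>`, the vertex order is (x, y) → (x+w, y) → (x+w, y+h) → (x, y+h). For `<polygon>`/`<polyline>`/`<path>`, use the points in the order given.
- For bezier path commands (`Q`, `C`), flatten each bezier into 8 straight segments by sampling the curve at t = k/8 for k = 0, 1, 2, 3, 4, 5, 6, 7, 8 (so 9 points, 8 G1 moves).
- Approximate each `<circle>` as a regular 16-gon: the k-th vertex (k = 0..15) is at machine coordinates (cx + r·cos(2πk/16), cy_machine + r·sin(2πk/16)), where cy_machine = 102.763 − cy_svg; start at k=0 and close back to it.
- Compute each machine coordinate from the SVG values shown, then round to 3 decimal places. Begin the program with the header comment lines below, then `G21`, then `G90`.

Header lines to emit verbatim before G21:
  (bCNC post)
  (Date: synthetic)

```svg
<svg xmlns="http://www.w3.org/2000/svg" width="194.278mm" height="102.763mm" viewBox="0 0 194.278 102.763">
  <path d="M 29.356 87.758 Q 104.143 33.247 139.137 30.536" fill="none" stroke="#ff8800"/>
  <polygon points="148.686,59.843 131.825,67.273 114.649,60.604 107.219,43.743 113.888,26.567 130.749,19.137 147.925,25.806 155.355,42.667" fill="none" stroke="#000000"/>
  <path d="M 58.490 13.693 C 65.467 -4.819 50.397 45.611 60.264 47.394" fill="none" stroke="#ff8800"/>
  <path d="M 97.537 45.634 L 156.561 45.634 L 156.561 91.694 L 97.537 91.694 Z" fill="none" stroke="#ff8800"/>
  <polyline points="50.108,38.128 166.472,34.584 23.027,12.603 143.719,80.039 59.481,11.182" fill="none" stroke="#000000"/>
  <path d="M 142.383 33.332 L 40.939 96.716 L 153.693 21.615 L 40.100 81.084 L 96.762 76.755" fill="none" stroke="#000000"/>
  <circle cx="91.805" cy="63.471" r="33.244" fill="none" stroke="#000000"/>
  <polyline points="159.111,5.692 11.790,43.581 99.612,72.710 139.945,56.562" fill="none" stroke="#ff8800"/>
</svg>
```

viewBox `0 0 194.278 102.763` with mm width/height → 1 unit = 1 mm. Flip: y_m = 102.763 − y_svg.

**Shape 1** — `<path>` quadratic bezier, stroke `#ff8800` → cut (S812, F862). Control points (SVG): P0=(29.356,87.758), P1=(104.143,33.247), P2=(139.137,30.536); sampled at t=k/8. Machine vertices: (29.356,15.005) → (47.431,27.823) → (64.262,39.023) → (79.850,48.604) → (94.195,56.566) → (107.296,62.909) → (119.153,67.634) → (129.767,70.740) → (139.137,72.227). Open path.

**Shape 2** — `<polygon>` regular polygon, stroke `#000000` → score (S377, F1938). Machine vertices: (148.686,42.920) → (131.825,35.490) → (114.649,42.159) → (107.219,59.020) → (113.888,76.196) → (130.749,83.626) → (147.925,76.957) → (155.355,60.096) → (148.686,42.920). Closed: final G1 returns to the first vertex.

**Shape 3** — `<path>` cubic bezier, stroke `#ff8800` → cut (S812, F862). Control points (SVG): P0=(58.490,13.693), P1=(65.467,-4.819), P2=(50.397,45.611), P3=(60.264,47.394); sampled at t=k/8. Machine vertices: (58.490,89.070) → (60.165,93.010) → (60.323,91.865) → (59.516,87.012) → (58.293,79.830) → (57.206,71.697) → (56.805,63.990) → (57.641,58.088) → (60.264,55.369). Open path.

**Shape 4** — `<path>` rectangle, stroke `#ff8800` → cut (S812, F862). Machine vertices: (97.537,57.129) → (156.561,57.129) → (156.561,11.069) → (97.537,11.069) → (97.537,57.129). Closed: final G1 returns to the first vertex.

**Shape 5** — `<polyline>` open polyline, stroke `#000000` → score (S377, F1938). Machine vertices: (50.108,64.635) → (166.472,68.179) → (23.027,90.160) → (143.719,22.724) → (59.481,91.581). Open path.

**Shape 6** — `<path>` open polyline, stroke `#000000` → score (S377, F1938). Machine vertices: (142.383,69.431) → (40.939,6.047) → (153.693,81.148) → (40.100,21.679) → (96.762,26.008). Open path.

**Shape 7** — `<circle>` circle, stroke `#000000` → score (S377, F1938). Machine vertices: (125.049,39.292) → (122.518,52.014) → (115.312,62.799) → (104.527,70.005) → (91.805,72.536) → (79.083,70.005) → (68.298,62.799) → (61.092,52.014) → (58.561,39.292) → (61.092,26.570) → (68.298,15.785) → (79.083,8.579) → (91.805,6.048) → (104.527,8.579) → (115.312,15.785) → (122.518,26.570) → (125.049,39.292). Closed: final G1 returns to the first vertex.

**Shape 8** — `<polyline>` open polyline, stroke `#ff8800` → cut (S812, F862). Machine vertices: (159.111,97.071) → (11.790,59.182) → (99.612,30.053) → (139.945,46.201). Open path.

(bCNC post)
(Date: synthetic)
G21
G90
G0 X29.356 Y15.005
M3 S812
G1 X47.431 Y27.823 F862
G1 X64.262 Y39.023
G1 X79.850 Y48.604
G1 X94.195 Y56.566
G1 X107.296 Y62.909
G1 X119.153 Y67.634
G1 X129.767 Y70.740
G1 X139.137 Y72.227
M5
G0 X148.686 Y42.920
M3 S377
G1 X131.825 Y35.490 F1938
G1 X114.649 Y42.159
G1 X107.219 Y59.020
G1 X113.888 Y76.196
G1 X130.749 Y83.626
G1 X147.925 Y76.957
G1 X155.355 Y60.096
G1 X148.686 Y42.920
M5
G0 X58.490 Y89.070
M3 S812
G1 X60.165 Y93.010 F862
G1 X60.323 Y91.865
G1 X59.516 Y87.012
G1 X58.293 Y79.830
G1 X57.206 Y71.697
G1 X56.805 Y63.990
G1 X57.641 Y58.088
G1 X60.264 Y55.369
M5
G0 X97.537 Y57.129
M3 S812
G1 X156.561 Y57.129 F862
G1 X156.561 Y11.069
G1 X97.537 Y11.069
G1 X97.537 Y57.129
M5
G0 X50.108 Y64.635
M3 S377
G1 X166.472 Y68.179 F1938
G1 X23.027 Y90.160
G1 X143.719 Y22.724
G1 X59.481 Y91.581
M5
G0 X142.383 Y69.431
M3 S377
G1 X40.939 Y6.047 F1938
G1 X153.693 Y81.148
G1 X40.100 Y21.679
G1 X96.762 Y26.008
M5
G0 X125.049 Y39.292
M3 S377
G1 X122.518 Y52.014 F1938
G1 X115.312 Y62.799
G1 X104.527 Y70.005
G1 X91.805 Y72.536
G1 X79.083 Y70.005
G1 X68.298 Y62.799
G1 X61.092 Y52.014
G1 X58.561 Y39.292
G1 X61.092 Y26.570
G1 X68.298 Y15.785
G1 X79.083 Y8.579
G1 X91.805 Y6.048
G1 X104.527 Y8.579
G1 X115.312 Y15.785
G1 X122.518 Y26.570
G1 X125.049 Y39.292
M5
G0 X159.111 Y97.071
M3 S812
G1 X11.790 Y59.182 F862
G1 X99.612 Y30.053
G1 X139.945 Y46.201
M5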